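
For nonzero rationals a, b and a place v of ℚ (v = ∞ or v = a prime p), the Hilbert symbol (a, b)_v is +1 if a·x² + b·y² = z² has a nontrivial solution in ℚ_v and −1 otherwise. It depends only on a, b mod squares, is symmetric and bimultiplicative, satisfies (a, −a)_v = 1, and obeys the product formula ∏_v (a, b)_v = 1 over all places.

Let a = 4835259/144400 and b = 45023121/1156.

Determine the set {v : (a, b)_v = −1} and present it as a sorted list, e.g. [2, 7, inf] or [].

(a, b) ≡ (11, 3289) mod (ℚ^×)²; places V = {2, 3, 5, 11, 13, 17, 19, 23, ∞}.
(a,b)_3: α=2, u≡2; β=4, v≡1 (mod 3); (2|3)=-1, (1|3)=+1; sign (−1)^0·-1^4·+1^2 = +1.
(a,b)_17: α=2, u≡10; β=-2, v≡8 (mod 17); (10|17)=-1, (8|17)=+1; sign (−1)^0·-1^-2·+1^2 = +1.
(a,b)_19: α=-2, u≡6; β=0, v≡13 (mod 19); (6|19)=+1, (13|19)=-1; sign (−1)^0·+1^0·-1^-2 = +1.
(a,b)_13: α=2, u≡7; β=3, v≡8 (mod 13); (7|13)=-1, (8|13)=-1; sign (−1)^0·-1^3·-1^2 = -1.
(a,b)_2: α=-4, β=-2; u≡3, v≡1 (mod 8); ε(u)ε(v)=1·0, αω(v)=-4·0, βω(u)=-2·1; sum ≡ 0  ⇒  +1.
(a,b)_∞: sgn(11)=+, sgn(3289)=+, so +1.
(a,b)_23: α=0, u≡14; β=1, v≡11 (mod 23); (14|23)=-1, (11|23)=-1; sign (−1)^0·-1^1·-1^0 = -1.
(a,b)_11: α=1, u≡3; β=1, v≡10 (mod 11); (3|11)=+1, (10|11)=-1; sign (−1)^1·+1^1·-1^1 = +1.
(a,b)_5: α=-2, u≡4; β=0, v≡1 (mod 5); (4|5)=+1, (1|5)=+1; sign (−1)^0·+1^0·+1^-2 = +1.
Ram(11, 3289) = {13, 23}; no ℚ_13-point on the conic.

[13, 23]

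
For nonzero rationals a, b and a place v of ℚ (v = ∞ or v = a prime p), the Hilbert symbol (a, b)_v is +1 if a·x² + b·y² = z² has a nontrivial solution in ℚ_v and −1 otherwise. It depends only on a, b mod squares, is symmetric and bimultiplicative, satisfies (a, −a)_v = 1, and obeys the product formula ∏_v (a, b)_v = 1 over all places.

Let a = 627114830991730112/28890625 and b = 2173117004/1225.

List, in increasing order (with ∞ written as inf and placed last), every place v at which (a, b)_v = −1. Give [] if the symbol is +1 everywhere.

(a, b) ≡ (47, 851) mod (ℚ^×)²; places V = {2, 5, 7, 17, 19, 23, 37, 43, 47, ∞}.
(a,b)_5: α=-6, u≡3; β=-2, v≡1 (mod 5); (3|5)=-1, (1|5)=+1; sign (−1)^0·-1^-2·+1^-6 = +1.
(a,b)_43: α=-2, u≡9; β=0, v≡22 (mod 43); (9|43)=+1, (22|43)=-1; sign (−1)^0·+1^0·-1^-2 = +1.
(a,b)_2: α=6, β=2; u≡7, v≡3 (mod 8); ε(u)ε(v)=1·1, αω(v)=6·1, βω(u)=2·0; sum ≡ 1  ⇒  -1.
(a,b)_7: α=0, u≡3; β=-2, v≡4 (mod 7); (3|7)=-1, (4|7)=+1; sign (−1)^0·-1^-2·+1^0 = +1.
(a,b)_19: α=4, u≡6; β=0, v≡13 (mod 19); (6|19)=+1, (13|19)=-1; sign (−1)^0·+1^0·-1^4 = +1.
(a,b)_17: α=0, u≡15; β=2, v≡13 (mod 17); (15|17)=+1, (13|17)=+1; sign (−1)^0·+1^2·+1^0 = +1.
(a,b)_23: α=2, u≡9; β=1, v≡14 (mod 23); (9|23)=+1, (14|23)=-1; sign (−1)^0·+1^1·-1^2 = +1.
(a,b)_47: α=3, u≡24; β=2, v≡31 (mod 47); (24|47)=+1, (31|47)=-1; sign (−1)^0·+1^2·-1^3 = -1.
(a,b)_37: α=2, u≡33; β=1, v≡32 (mod 37); (33|37)=+1, (32|37)=-1; sign (−1)^0·+1^1·-1^2 = +1.
(a,b)_∞: sgn(47)=+, sgn(851)=+, so +1.
(47, 851 / ℚ) ramifies at {2, 47}: a division algebra.

[2, 47]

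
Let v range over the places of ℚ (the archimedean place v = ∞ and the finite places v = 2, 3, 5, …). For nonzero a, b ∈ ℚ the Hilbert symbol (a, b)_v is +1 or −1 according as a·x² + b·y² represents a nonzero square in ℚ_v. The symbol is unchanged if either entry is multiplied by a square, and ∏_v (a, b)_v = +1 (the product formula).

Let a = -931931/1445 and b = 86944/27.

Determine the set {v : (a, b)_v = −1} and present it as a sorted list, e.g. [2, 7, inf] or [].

[3, 5, 7, 13]

Mod squares: a ≡ -95095, b ≡ 16302. Check v ∈ {∞, 2, 3, 5, 7, 11, 13, 17, 19}.
v=2: v_2(a)=0, v_2(b)=5; units ≡ 1, 7 (mod 8); ε·ε+αω+βω = 0·1+0·0+5·0 ≡ 0  ⇒  (a,b)_2 = +1.
v=19: a=19^1·(≡9), b=19^1·(≡2) mod 19; (9|19)=+1, (2|19)=-1; (−1)^{1·1·9}·(+1)^1·(-1)^1 = +1.
v=7: a=7^3·(≡2), b=7^0·(≡3) mod 7; (2|7)=+1, (3|7)=-1; (−1)^{3·0·3}·(+1)^0·(-1)^3 = -1.
v=13: a=13^1·(≡4), b=13^1·(≡6) mod 13; (4|13)=+1, (6|13)=-1; (−1)^{1·1·6}·(+1)^1·(-1)^1 = -1.
v=5: a=5^-1·(≡1), b=5^0·(≡2) mod 5; (1|5)=+1, (2|5)=-1; (−1)^{-1·0·2}·(+1)^0·(-1)^-1 = -1.
v=∞: -95095 < 0 and 16302 > 0  ⇒  (a,b)_∞ = +1.
v=11: a=11^1·(≡3), b=11^1·(≡10) mod 11; (3|11)=+1, (10|11)=-1; (−1)^{1·1·5}·(+1)^1·(-1)^1 = +1.
v=3: a=3^0·(≡2), b=3^-3·(≡1) mod 3; (2|3)=-1, (1|3)=+1; (−1)^{0·-3·1}·(-1)^-3·(+1)^0 = -1.
v=17: a=17^-2·(≡12), b=17^0·(≡4) mod 17; (12|17)=-1, (4|17)=+1; (−1)^{-2·0·8}·(-1)^0·(+1)^-2 = +1.
|Ram(-95095, 16302)| = 4, even; anisotropic at {3, 5, 7, 13}.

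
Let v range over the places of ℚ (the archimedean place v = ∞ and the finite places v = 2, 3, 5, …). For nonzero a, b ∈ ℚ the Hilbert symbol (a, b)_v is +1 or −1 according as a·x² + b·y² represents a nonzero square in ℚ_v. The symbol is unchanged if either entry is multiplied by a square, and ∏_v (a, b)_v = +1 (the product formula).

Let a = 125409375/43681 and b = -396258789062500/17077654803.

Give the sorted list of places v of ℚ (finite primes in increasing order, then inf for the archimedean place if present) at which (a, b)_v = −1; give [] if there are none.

[3, 5]

(a, b) ≡ (455, -3) mod (ℚ^×)²; places V = {2, 3, 5, 7, 11, 13, 19, ∞}.
(a,b)_∞: sgn(455)=+, sgn(-3)=−, so +1.
(a,b)_7: α=3, u≡1; β=4, v≡4 (mod 7); (1|7)=+1, (4|7)=+1; sign (−1)^0·+1^4·+1^3 = +1.
(a,b)_2: α=0, β=2; u≡7, v≡5 (mod 8); ε(u)ε(v)=1·0, αω(v)=0·1, βω(u)=2·0; sum ≡ 0  ⇒  +1.
(a,b)_5: α=5, u≡1; β=12, v≡3 (mod 5); (1|5)=+1, (3|5)=-1; sign (−1)^0·+1^12·-1^5 = -1.
(a,b)_19: α=-2, u≡12; β=-6, v≡4 (mod 19); (12|19)=-1, (4|19)=+1; sign (−1)^0·-1^-6·+1^-2 = +1.
(a,b)_13: α=1, u≡4; β=2, v≡3 (mod 13); (4|13)=+1, (3|13)=+1; sign (−1)^0·+1^2·+1^1 = +1.
(a,b)_3: α=2, u≡2; β=-1, v≡2 (mod 3); (2|3)=-1, (2|3)=-1; sign (−1)^0·-1^-1·-1^2 = -1.
(a,b)_11: α=-2, u≡4; β=-2, v≡6 (mod 11); (4|11)=+1, (6|11)=-1; sign (−1)^0·+1^-2·-1^-2 = +1.
Ram(455, -3) = {3, 5}; no ℚ_3-point on the conic.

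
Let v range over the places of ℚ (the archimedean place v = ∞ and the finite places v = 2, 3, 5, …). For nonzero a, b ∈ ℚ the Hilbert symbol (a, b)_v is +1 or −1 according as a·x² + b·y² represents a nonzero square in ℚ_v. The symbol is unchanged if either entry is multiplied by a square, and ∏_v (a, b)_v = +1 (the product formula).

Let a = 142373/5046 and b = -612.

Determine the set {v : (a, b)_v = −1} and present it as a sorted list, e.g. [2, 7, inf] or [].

[2, 17]

(a, b) ≡ (462, -17) mod (ℚ^×)²; places V = {2, 3, 7, 11, 17, 29, 43, ∞}.
(a,b)_11: α=1, u≡5; β=0, v≡4 (mod 11); (5|11)=+1, (4|11)=+1; sign (−1)^0·+1^0·+1^1 = +1.
(a,b)_17: α=0, u≡12; β=1, v≡15 (mod 17); (12|17)=-1, (15|17)=+1; sign (−1)^0·-1^1·+1^0 = -1.
(a,b)_3: α=-1, u≡1; β=2, v≡1 (mod 3); (1|3)=+1, (1|3)=+1; sign (−1)^0·+1^2·+1^-1 = +1.
(a,b)_∞: sgn(462)=+, sgn(-17)=−, so +1.
(a,b)_2: α=-1, β=2; u≡7, v≡7 (mod 8); ε(u)ε(v)=1·1, αω(v)=-1·0, βω(u)=2·0; sum ≡ 1  ⇒  -1.
(a,b)_43: α=2, u≡8; β=0, v≡33 (mod 43); (8|43)=-1, (33|43)=-1; sign (−1)^0·-1^0·-1^2 = +1.
(a,b)_7: α=1, u≡3; β=0, v≡4 (mod 7); (3|7)=-1, (4|7)=+1; sign (−1)^0·-1^0·+1^1 = +1.
(a,b)_29: α=-2, u≡2; β=0, v≡26 (mod 29); (2|29)=-1, (26|29)=-1; sign (−1)^0·-1^0·-1^-2 = +1.
|Ram(462, -17)| = 2, even; anisotropic at {2, 17}.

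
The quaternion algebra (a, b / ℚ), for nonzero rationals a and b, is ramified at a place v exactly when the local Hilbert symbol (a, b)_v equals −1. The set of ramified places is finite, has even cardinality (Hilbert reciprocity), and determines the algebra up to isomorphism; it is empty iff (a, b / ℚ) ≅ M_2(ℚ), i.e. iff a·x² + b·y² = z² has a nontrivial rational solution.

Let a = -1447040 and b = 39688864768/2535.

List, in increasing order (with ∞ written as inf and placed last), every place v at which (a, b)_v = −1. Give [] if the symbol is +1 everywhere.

(a, b) ≡ (-22610, 41055) mod (ℚ^×)²; places V = {2, 3, 5, 7, 13, 17, 19, 23, ∞}.
(a,b)_7: α=1, u≡4; β=3, v≡3 (mod 7); (4|7)=+1, (3|7)=-1; sign (−1)^1·+1^3·-1^1 = +1.
(a,b)_19: α=1, u≡11; β=0, v≡8 (mod 19); (11|19)=+1, (8|19)=-1; sign (−1)^0·+1^0·-1^1 = -1.
(a,b)_5: α=1, u≡2; β=-1, v≡4 (mod 5); (2|5)=-1, (4|5)=+1; sign (−1)^0·-1^-1·+1^1 = -1.
(a,b)_23: α=0, u≡5; β=1, v≡11 (mod 23); (5|23)=-1, (11|23)=-1; sign (−1)^0·-1^1·-1^0 = -1.
(a,b)_∞: sgn(-22610)=−, sgn(41055)=+, so +1.
(a,b)_17: α=1, u≡16; β=3, v≡2 (mod 17); (16|17)=+1, (2|17)=+1; sign (−1)^0·+1^3·+1^1 = +1.
(a,b)_3: α=0, u≡1; β=-1, v≡2 (mod 3); (1|3)=+1, (2|3)=-1; sign (−1)^0·+1^-1·-1^0 = +1.
(a,b)_13: α=0, u≡3; β=-2, v≡10 (mod 13); (3|13)=+1, (10|13)=+1; sign (−1)^0·+1^-2·+1^0 = +1.
(a,b)_2: α=7, β=10; u≡7, v≡7 (mod 8); ε(u)ε(v)=1·1, αω(v)=7·0, βω(u)=10·0; sum ≡ 1  ⇒  -1.
|Ram(-22610, 41055)| = 4, even; anisotropic at {2, 5, 19, 23}.

[2, 5, 19, 23]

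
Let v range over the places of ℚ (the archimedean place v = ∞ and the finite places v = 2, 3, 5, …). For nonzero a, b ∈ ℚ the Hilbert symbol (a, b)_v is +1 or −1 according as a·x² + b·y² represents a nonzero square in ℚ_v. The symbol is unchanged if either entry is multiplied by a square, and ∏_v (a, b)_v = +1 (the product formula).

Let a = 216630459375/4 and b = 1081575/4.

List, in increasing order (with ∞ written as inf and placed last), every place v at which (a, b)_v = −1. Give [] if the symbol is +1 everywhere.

(a, b) ≡ (15, 4807) mod (ℚ^×)²; places V = {2, 3, 5, 11, 19, 23, ∞}.
(a,b)_5: α=5, u≡3; β=2, v≡2 (mod 5); (3|5)=-1, (2|5)=-1; sign (−1)^0·-1^2·-1^5 = -1.
(a,b)_11: α=2, u≡4; β=1, v≡10 (mod 11); (4|11)=+1, (10|11)=-1; sign (−1)^0·+1^1·-1^2 = +1.
(a,b)_2: α=-2, β=-2; u≡7, v≡7 (mod 8); ε(u)ε(v)=1·1, αω(v)=-2·0, βω(u)=-2·0; sum ≡ 1  ⇒  -1.
(a,b)_19: α=2, u≡15; β=1, v≡5 (mod 19); (15|19)=-1, (5|19)=+1; sign (−1)^0·-1^1·+1^2 = -1.
(a,b)_3: α=1, u≡2; β=2, v≡1 (mod 3); (2|3)=-1, (1|3)=+1; sign (−1)^0·-1^2·+1^1 = +1.
(a,b)_23: α=2, u≡14; β=1, v≡9 (mod 23); (14|23)=-1, (9|23)=+1; sign (−1)^0·-1^1·+1^2 = -1.
(a,b)_∞: sgn(15)=+, sgn(4807)=+, so +1.
|Ram(15, 4807)| = 4, even; anisotropic at {2, 5, 19, 23}.

[2, 5, 19, 23]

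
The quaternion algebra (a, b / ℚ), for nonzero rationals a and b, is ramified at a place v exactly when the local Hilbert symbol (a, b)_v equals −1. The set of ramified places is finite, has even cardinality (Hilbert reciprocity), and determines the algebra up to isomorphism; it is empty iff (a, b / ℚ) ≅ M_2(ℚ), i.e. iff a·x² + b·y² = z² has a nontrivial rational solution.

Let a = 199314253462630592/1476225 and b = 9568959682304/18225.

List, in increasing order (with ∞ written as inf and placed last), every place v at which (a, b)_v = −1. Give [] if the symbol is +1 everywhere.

[2, 31]

(a, b) ≡ (626603, 1271) mod (ℚ^×)²; places V = {2, 3, 5, 11, 13, 17, 29, 31, 41, ∞}.
(a,b)_∞: sgn(626603)=+, sgn(1271)=+, so +1.
(a,b)_31: α=1, u≡10; β=1, v≡7 (mod 31); (10|31)=+1, (7|31)=+1; sign (−1)^1·+1^1·+1^1 = -1.
(a,b)_41: α=1, u≡33; β=1, v≡31 (mod 41); (33|41)=+1, (31|41)=+1; sign (−1)^0·+1^1·+1^1 = +1.
(a,b)_13: α=2, u≡4; β=0, v≡4 (mod 13); (4|13)=+1, (4|13)=+1; sign (−1)^0·+1^0·+1^2 = +1.
(a,b)_29: α=3, u≡14; β=2, v≡6 (mod 29); (14|29)=-1, (6|29)=+1; sign (−1)^0·-1^2·+1^3 = +1.
(a,b)_5: α=-2, u≡3; β=-2, v≡1 (mod 5); (3|5)=-1, (1|5)=+1; sign (−1)^0·-1^-2·+1^-2 = +1.
(a,b)_11: α=2, u≡7; β=2, v≡8 (mod 11); (7|11)=-1, (8|11)=-1; sign (−1)^0·-1^2·-1^2 = +1.
(a,b)_17: α=3, u≡3; β=2, v≡4 (mod 17); (3|17)=-1, (4|17)=+1; sign (−1)^0·-1^2·+1^3 = +1.
(a,b)_2: α=6, β=8; u≡3, v≡7 (mod 8); ε(u)ε(v)=1·1, αω(v)=6·0, βω(u)=8·1; sum ≡ 1  ⇒  -1.
(a,b)_3: α=-10, u≡2; β=-6, v≡2 (mod 3); (2|3)=-1, (2|3)=-1; sign (−1)^0·-1^-6·-1^-10 = +1.
|Ram(626603, 1271)| = 2, even; anisotropic at {2, 31}.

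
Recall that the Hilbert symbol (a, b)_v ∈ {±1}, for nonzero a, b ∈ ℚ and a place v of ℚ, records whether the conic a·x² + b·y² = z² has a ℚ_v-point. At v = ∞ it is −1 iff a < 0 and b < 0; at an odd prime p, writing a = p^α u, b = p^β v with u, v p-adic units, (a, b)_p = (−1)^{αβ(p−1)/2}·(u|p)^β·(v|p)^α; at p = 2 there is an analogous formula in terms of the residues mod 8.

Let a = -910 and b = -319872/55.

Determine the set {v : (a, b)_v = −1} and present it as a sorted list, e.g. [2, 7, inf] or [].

(a, b) ≡ (-910, -5610) mod (ℚ^×)²; places V = {2, 3, 5, 7, 11, 13, 17, ∞}.
(a,b)_17: α=0, u≡8; β=1, v≡5 (mod 17); (8|17)=+1, (5|17)=-1; sign (−1)^0·+1^1·-1^0 = +1.
(a,b)_13: α=1, u≡8; β=0, v≡2 (mod 13); (8|13)=-1, (2|13)=-1; sign (−1)^0·-1^0·-1^1 = -1.
(a,b)_2: α=1, β=7; u≡1, v≡3 (mod 8); ε(u)ε(v)=0·1, αω(v)=1·1, βω(u)=7·0; sum ≡ 1  ⇒  -1.
(a,b)_∞: sgn(-910)=−, sgn(-5610)=−, so -1.
(a,b)_11: α=0, u≡3; β=-1, v≡6 (mod 11); (3|11)=+1, (6|11)=-1; sign (−1)^0·+1^-1·-1^0 = +1.
(a,b)_3: α=0, u≡2; β=1, v≡2 (mod 3); (2|3)=-1, (2|3)=-1; sign (−1)^0·-1^1·-1^0 = -1.
(a,b)_5: α=1, u≡3; β=-1, v≡3 (mod 5); (3|5)=-1, (3|5)=-1; sign (−1)^0·-1^-1·-1^1 = +1.
(a,b)_7: α=1, u≡3; β=2, v≡4 (mod 7); (3|7)=-1, (4|7)=+1; sign (−1)^0·-1^2·+1^1 = +1.
Ram(-910, -5610) = {2, 3, 13, ∞}; no ℚ_2-point on the conic.

[2, 3, 13, inf]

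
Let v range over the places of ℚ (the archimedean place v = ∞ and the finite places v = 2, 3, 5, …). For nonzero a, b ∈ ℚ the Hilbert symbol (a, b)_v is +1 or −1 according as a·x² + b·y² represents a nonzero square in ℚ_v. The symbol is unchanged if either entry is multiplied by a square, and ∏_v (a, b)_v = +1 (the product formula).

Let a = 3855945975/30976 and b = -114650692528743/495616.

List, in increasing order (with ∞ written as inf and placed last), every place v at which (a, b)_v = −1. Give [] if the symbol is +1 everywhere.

[3, 19]

(a, b) ≡ (1311, -7) mod (ℚ^×)²; places V = {2, 3, 5, 7, 11, 19, 23, ∞}.
(a,b)_19: α=1, u≡12; β=2, v≡14 (mod 19); (12|19)=-1, (14|19)=-1; sign (−1)^0·-1^2·-1^1 = -1.
(a,b)_3: α=1, u≡2; β=6, v≡2 (mod 3); (2|3)=-1, (2|3)=-1; sign (−1)^0·-1^6·-1^1 = -1.
(a,b)_2: α=-8, β=-12; u≡7, v≡1 (mod 8); ε(u)ε(v)=1·0, αω(v)=-8·0, βω(u)=-12·0; sum ≡ 0  ⇒  +1.
(a,b)_11: α=-2, u≡8; β=-2, v≡9 (mod 11); (8|11)=-1, (9|11)=+1; sign (−1)^0·-1^-2·+1^-2 = +1.
(a,b)_5: α=2, u≡4; β=0, v≡2 (mod 5); (4|5)=+1, (2|5)=-1; sign (−1)^0·+1^0·-1^2 = +1.
(a,b)_7: α=6, u≡1; β=7, v≡6 (mod 7); (1|7)=+1, (6|7)=-1; sign (−1)^0·+1^7·-1^6 = +1.
(a,b)_∞: sgn(1311)=+, sgn(-7)=−, so +1.
(a,b)_23: α=1, u≡10; β=2, v≡16 (mod 23); (10|23)=-1, (16|23)=+1; sign (−1)^0·-1^2·+1^1 = +1.
|Ram(1311, -7)| = 2, even; anisotropic at {3, 19}.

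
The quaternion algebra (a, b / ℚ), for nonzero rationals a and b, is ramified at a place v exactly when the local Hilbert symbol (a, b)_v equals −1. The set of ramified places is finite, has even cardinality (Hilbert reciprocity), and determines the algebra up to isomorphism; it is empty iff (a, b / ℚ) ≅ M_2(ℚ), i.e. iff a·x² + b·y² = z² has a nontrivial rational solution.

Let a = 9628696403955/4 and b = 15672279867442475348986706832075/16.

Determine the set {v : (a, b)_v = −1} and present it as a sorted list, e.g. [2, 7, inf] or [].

Mod squares: a ≡ 3852155, b ≡ 169043. Check v ∈ {∞, 2, 3, 5, 7, 17, 19, 23, 31, 41, 43}.
v=41: a=41^1·(≡17), b=41^3·(≡5) mod 41; (17|41)=-1, (5|41)=+1; (−1)^{1·3·20}·(-1)^3·(+1)^1 = -1.
v=31: a=31^2·(≡14), b=31^5·(≡1) mod 31; (14|31)=+1, (1|31)=+1; (−1)^{2·5·15}·(+1)^5·(+1)^2 = +1.
v=17: a=17^2·(≡11), b=17^4·(≡7) mod 17; (11|17)=-1, (7|17)=-1; (−1)^{2·4·8}·(-1)^4·(-1)^2 = +1.
v=∞: 3852155 > 0 and 169043 > 0  ⇒  (a,b)_∞ = +1.
v=3: a=3^2·(≡2), b=3^4·(≡2) mod 3; (2|3)=-1, (2|3)=-1; (−1)^{2·4·1}·(-1)^4·(-1)^2 = +1.
v=23: a=23^1·(≡14), b=23^2·(≡8) mod 23; (14|23)=-1, (8|23)=+1; (−1)^{1·2·11}·(-1)^2·(+1)^1 = +1.
v=5: a=5^1·(≡4), b=5^2·(≡3) mod 5; (4|5)=+1, (3|5)=-1; (−1)^{1·2·2}·(+1)^2·(-1)^1 = -1.
v=2: v_2(a)=-2, v_2(b)=-4; units ≡ 3, 3 (mod 8); ε·ε+αω+βω = 1·1+-2·1+-4·1 ≡ 1  ⇒  (a,b)_2 = -1.
v=43: a=43^1·(≡13), b=43^2·(≡13) mod 43; (13|43)=+1, (13|43)=+1; (−1)^{1·2·21}·(+1)^2·(+1)^1 = +1.
v=7: a=7^0·(≡5), b=7^1·(≡3) mod 7; (5|7)=-1, (3|7)=-1; (−1)^{0·1·3}·(-1)^1·(-1)^0 = -1.
v=19: a=19^1·(≡3), b=19^3·(≡7) mod 19; (3|19)=-1, (7|19)=+1; (−1)^{1·3·9}·(-1)^3·(+1)^1 = +1.
|Ram(3852155, 169043)| = 4, even; anisotropic at {2, 5, 7, 41}.

[2, 5, 7, 41]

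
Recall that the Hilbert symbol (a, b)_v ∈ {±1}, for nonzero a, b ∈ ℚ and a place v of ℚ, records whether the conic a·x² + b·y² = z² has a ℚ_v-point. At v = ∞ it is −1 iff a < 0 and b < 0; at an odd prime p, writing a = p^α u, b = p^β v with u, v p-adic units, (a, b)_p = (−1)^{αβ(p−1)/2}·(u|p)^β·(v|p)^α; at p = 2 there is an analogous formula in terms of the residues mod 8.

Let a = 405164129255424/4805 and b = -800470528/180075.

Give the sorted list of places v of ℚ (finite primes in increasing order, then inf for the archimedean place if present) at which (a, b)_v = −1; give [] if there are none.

[3, 11]

Mod squares: a ≡ 770, b ≡ -66. Check v ∈ {∞, 2, 3, 5, 7, 11, 13, 29, 31}.
v=2: v_2(a)=29, v_2(b)=9; units ≡ 1, 7 (mod 8); ε·ε+αω+βω = 0·1+29·0+9·0 ≡ 0  ⇒  (a,b)_2 = +1.
v=∞: 770 > 0 and -66 < 0  ⇒  (a,b)_∞ = +1.
v=7: a=7^1·(≡3), b=7^-4·(≡2) mod 7; (3|7)=-1, (2|7)=+1; (−1)^{1·-4·3}·(-1)^-4·(+1)^1 = +1.
v=29: a=29^0·(≡1), b=29^2·(≡27) mod 29; (1|29)=+1, (27|29)=-1; (−1)^{0·2·14}·(+1)^2·(-1)^0 = +1.
v=5: a=5^-1·(≡4), b=5^-2·(≡4) mod 5; (4|5)=+1, (4|5)=+1; (−1)^{-1·-2·2}·(+1)^-2·(+1)^-1 = +1.
v=3: a=3^4·(≡2), b=3^-1·(≡2) mod 3; (2|3)=-1, (2|3)=-1; (−1)^{4·-1·1}·(-1)^-1·(-1)^4 = -1.
v=11: a=11^3·(≡4), b=11^1·(≡9) mod 11; (4|11)=+1, (9|11)=+1; (−1)^{3·1·5}·(+1)^1·(+1)^3 = -1.
v=13: a=13^0·(≡4), b=13^2·(≡1) mod 13; (4|13)=+1, (1|13)=+1; (−1)^{0·2·6}·(+1)^2·(+1)^0 = +1.
v=31: a=31^-2·(≡23), b=31^0·(≡15) mod 31; (23|31)=-1, (15|31)=-1; (−1)^{-2·0·15}·(-1)^0·(-1)^-2 = +1.
Ram(770, -66) = {3, 11}; no ℚ_3-point on the conic.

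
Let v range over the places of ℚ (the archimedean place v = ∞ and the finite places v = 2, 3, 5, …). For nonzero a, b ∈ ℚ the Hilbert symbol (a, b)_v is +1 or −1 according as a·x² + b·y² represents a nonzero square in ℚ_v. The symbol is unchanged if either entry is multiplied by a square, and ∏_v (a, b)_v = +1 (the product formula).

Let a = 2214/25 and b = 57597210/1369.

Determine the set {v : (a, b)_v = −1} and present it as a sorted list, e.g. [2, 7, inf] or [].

[]

Mod squares: a ≡ 246, b ≡ 52890. Check v ∈ {∞, 2, 3, 5, 11, 37, 41, 43}.
v=3: a=3^3·(≡1), b=3^3·(≡2) mod 3; (1|3)=+1, (2|3)=-1; (−1)^{3·3·1}·(+1)^3·(-1)^3 = +1.
v=∞: 246 > 0 and 52890 > 0  ⇒  (a,b)_∞ = +1.
v=37: a=37^0·(≡19), b=37^-2·(≡13) mod 37; (19|37)=-1, (13|37)=-1; (−1)^{0·-2·18}·(-1)^-2·(-1)^0 = +1.
v=5: a=5^-2·(≡4), b=5^1·(≡3) mod 5; (4|5)=+1, (3|5)=-1; (−1)^{-2·1·2}·(+1)^1·(-1)^-2 = +1.
v=2: v_2(a)=1, v_2(b)=1; units ≡ 3, 5 (mod 8); ε·ε+αω+βω = 1·0+1·1+1·1 ≡ 0  ⇒  (a,b)_2 = +1.
v=11: a=11^0·(≡1), b=11^2·(≡8) mod 11; (1|11)=+1, (8|11)=-1; (−1)^{0·2·5}·(+1)^2·(-1)^0 = +1.
v=41: a=41^1·(≡12), b=41^1·(≡35) mod 41; (12|41)=-1, (35|41)=-1; (−1)^{1·1·20}·(-1)^1·(-1)^1 = +1.
v=43: a=43^0·(≡6), b=43^1·(≡34) mod 43; (6|43)=+1, (34|43)=-1; (−1)^{0·1·21}·(+1)^1·(-1)^0 = +1.
Ram(a, b) = ∅: the form 246·x² + 52890·y² − z² is isotropic over every ℚ_v, so by Hasse–Minkowski it is isotropic over ℚ.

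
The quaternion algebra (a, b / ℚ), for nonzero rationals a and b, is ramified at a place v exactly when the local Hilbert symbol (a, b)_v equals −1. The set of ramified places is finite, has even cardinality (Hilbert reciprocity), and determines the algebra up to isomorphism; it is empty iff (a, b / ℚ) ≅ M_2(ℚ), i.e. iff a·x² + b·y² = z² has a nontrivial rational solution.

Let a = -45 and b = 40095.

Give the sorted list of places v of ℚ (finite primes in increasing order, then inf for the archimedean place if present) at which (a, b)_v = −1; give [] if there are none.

Mod squares: a ≡ -5, b ≡ 55. Check v ∈ {∞, 2, 3, 5, 11}.
v=5: a=5^1·(≡1), b=5^1·(≡4) mod 5; (1|5)=+1, (4|5)=+1; (−1)^{1·1·2}·(+1)^1·(+1)^1 = +1.
v=11: a=11^0·(≡10), b=11^1·(≡4) mod 11; (10|11)=-1, (4|11)=+1; (−1)^{0·1·5}·(-1)^1·(+1)^0 = -1.
v=2: v_2(a)=0, v_2(b)=0; units ≡ 3, 7 (mod 8); ε·ε+αω+βω = 1·1+0·0+0·1 ≡ 1  ⇒  (a,b)_2 = -1.
v=∞: -5 < 0 and 55 > 0  ⇒  (a,b)_∞ = +1.
v=3: a=3^2·(≡1), b=3^6·(≡1) mod 3; (1|3)=+1, (1|3)=+1; (−1)^{2·6·1}·(+1)^6·(+1)^2 = +1.
Ram(-5, 55) = {2, 11}; no ℚ_2-point on the conic.

[2, 11]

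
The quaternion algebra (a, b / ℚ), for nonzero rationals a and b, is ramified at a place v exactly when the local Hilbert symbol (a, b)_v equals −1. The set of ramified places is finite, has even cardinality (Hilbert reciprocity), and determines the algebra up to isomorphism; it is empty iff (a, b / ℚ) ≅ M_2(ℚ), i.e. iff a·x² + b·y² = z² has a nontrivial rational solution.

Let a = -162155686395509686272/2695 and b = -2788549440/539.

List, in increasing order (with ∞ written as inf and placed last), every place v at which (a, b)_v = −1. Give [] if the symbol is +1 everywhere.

[3, 11, 17, inf]

Mod squares: a ≡ -64515, b ≡ -3135. Check v ∈ {∞, 2, 3, 5, 7, 11, 17, 19, 23}.
v=17: a=17^5·(≡9), b=17^2·(≡3) mod 17; (9|17)=+1, (3|17)=-1; (−1)^{5·2·8}·(+1)^2·(-1)^5 = -1.
v=2: v_2(a)=14, v_2(b)=6; units ≡ 5, 1 (mod 8); ε·ε+αω+βω = 0·0+14·0+6·1 ≡ 0  ⇒  (a,b)_2 = +1.
v=5: a=5^-1·(≡2), b=5^1·(≡3) mod 5; (2|5)=-1, (3|5)=-1; (−1)^{-1·1·2}·(-1)^1·(-1)^-1 = +1.
v=11: a=11^-1·(≡1), b=11^-1·(≡1) mod 11; (1|11)=+1, (1|11)=+1; (−1)^{-1·-1·5}·(+1)^-1·(+1)^-1 = -1.
v=7: a=7^-2·(≡1), b=7^-2·(≡4) mod 7; (1|7)=+1, (4|7)=+1; (−1)^{-2·-2·3}·(+1)^-2·(+1)^-2 = +1.
v=3: a=3^1·(≡2), b=3^1·(≡2) mod 3; (2|3)=-1, (2|3)=-1; (−1)^{1·1·1}·(-1)^1·(-1)^1 = -1.
v=23: a=23^5·(≡8), b=23^2·(≡1) mod 23; (8|23)=+1, (1|23)=+1; (−1)^{5·2·11}·(+1)^2·(+1)^5 = +1.
v=∞: -64515 < 0 and -3135 < 0  ⇒  (a,b)_∞ = -1.
v=19: a=19^2·(≡4), b=19^1·(≡9) mod 19; (4|19)=+1, (9|19)=+1; (−1)^{2·1·9}·(+1)^1·(+1)^2 = +1.
Ram(-64515, -3135) = {3, 11, 17, ∞}; no ℚ_3-point on the conic.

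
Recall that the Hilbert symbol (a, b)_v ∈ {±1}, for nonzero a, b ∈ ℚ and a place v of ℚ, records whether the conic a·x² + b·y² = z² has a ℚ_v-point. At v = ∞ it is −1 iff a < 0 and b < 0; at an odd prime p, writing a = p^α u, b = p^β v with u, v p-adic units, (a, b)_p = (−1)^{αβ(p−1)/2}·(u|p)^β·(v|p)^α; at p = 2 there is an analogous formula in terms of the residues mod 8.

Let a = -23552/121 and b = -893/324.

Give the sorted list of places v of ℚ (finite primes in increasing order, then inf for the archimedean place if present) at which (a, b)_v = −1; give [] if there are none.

[19, inf]

(a, b) ≡ (-23, -893) mod (ℚ^×)²; places V = {2, 3, 11, 19, 23, 47, ∞}.
(a,b)_19: α=0, u≡12; β=1, v≡10 (mod 19); (12|19)=-1, (10|19)=-1; sign (−1)^0·-1^1·-1^0 = -1.
(a,b)_11: α=-2, u≡10; β=0, v≡4 (mod 11); (10|11)=-1, (4|11)=+1; sign (−1)^0·-1^0·+1^-2 = +1.
(a,b)_47: α=0, u≡12; β=1, v≡32 (mod 47); (12|47)=+1, (32|47)=+1; sign (−1)^0·+1^1·+1^0 = +1.
(a,b)_2: α=10, β=-2; u≡1, v≡3 (mod 8); ε(u)ε(v)=0·1, αω(v)=10·1, βω(u)=-2·0; sum ≡ 0  ⇒  +1.
(a,b)_23: α=1, u≡21; β=0, v≡2 (mod 23); (21|23)=-1, (2|23)=+1; sign (−1)^0·-1^0·+1^1 = +1.
(a,b)_3: α=0, u≡1; β=-4, v≡1 (mod 3); (1|3)=+1, (1|3)=+1; sign (−1)^0·+1^-4·+1^0 = +1.
(a,b)_∞: sgn(-23)=−, sgn(-893)=−, so -1.
(-23, -893 / ℚ) ramifies at {19, ∞}: a division algebra.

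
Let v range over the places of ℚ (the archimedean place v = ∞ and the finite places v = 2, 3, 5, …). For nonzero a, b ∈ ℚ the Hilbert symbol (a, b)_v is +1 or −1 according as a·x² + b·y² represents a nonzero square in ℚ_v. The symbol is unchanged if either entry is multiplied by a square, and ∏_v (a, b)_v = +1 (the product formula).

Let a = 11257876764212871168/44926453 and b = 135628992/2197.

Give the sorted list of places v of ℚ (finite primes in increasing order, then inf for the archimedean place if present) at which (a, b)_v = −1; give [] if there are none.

[13, 19]

Mod squares: a ≡ 221, b ≡ 4199. Check v ∈ {∞, 2, 3, 11, 13, 17, 19}.
v=2: v_2(a)=14, v_2(b)=6; units ≡ 5, 7 (mod 8); ε·ε+αω+βω = 0·1+14·0+6·1 ≡ 0  ⇒  (a,b)_2 = +1.
v=∞: 221 > 0 and 4199 > 0  ⇒  (a,b)_∞ = +1.
v=19: a=19^2·(≡3), b=19^1·(≡12) mod 19; (3|19)=-1, (12|19)=-1; (−1)^{2·1·9}·(-1)^1·(-1)^2 = -1.
v=17: a=17^3·(≡1), b=17^1·(≡2) mod 17; (1|17)=+1, (2|17)=+1; (−1)^{3·1·8}·(+1)^1·(+1)^3 = +1.
v=11: a=11^-2·(≡9), b=11^0·(≡6) mod 11; (9|11)=+1, (6|11)=-1; (−1)^{-2·0·5}·(+1)^0·(-1)^-2 = +1.
v=13: a=13^-5·(≡3), b=13^-3·(≡5) mod 13; (3|13)=+1, (5|13)=-1; (−1)^{-5·-3·6}·(+1)^-3·(-1)^-5 = -1.
v=3: a=3^18·(≡2), b=3^8·(≡2) mod 3; (2|3)=-1, (2|3)=-1; (−1)^{18·8·1}·(-1)^8·(-1)^18 = +1.
(221, 4199 / ℚ) ramifies at {13, 19}: a division algebra.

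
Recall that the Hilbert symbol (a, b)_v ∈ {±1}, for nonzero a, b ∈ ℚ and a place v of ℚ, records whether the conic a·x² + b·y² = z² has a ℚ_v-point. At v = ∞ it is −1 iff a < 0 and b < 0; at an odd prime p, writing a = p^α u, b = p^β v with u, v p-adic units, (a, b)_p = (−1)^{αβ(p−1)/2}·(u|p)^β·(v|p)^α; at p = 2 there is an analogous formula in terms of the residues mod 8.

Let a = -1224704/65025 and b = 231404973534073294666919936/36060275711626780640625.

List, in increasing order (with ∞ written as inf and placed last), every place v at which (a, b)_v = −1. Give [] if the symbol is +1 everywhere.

[13, 41]

(a, b) ≡ (-299, 355511) mod (ℚ^×)²; places V = {2, 3, 5, 7, 13, 17, 23, 29, 41, 43, 47, ∞}.
(a,b)_7: α=0, u≡1; β=6, v≡1 (mod 7); (1|7)=+1, (1|7)=+1; sign (−1)^0·+1^6·+1^0 = +1.
(a,b)_2: α=12, β=12; u≡5, v≡7 (mod 8); ε(u)ε(v)=0·1, αω(v)=12·0, βω(u)=12·1; sum ≡ 0  ⇒  +1.
(a,b)_47: α=0, u≡44; β=-2, v≡32 (mod 47); (44|47)=-1, (32|47)=+1; sign (−1)^0·-1^-2·+1^0 = +1.
(a,b)_23: α=1, u≡5; β=5, v≡12 (mod 23); (5|23)=-1, (12|23)=+1; sign (−1)^1·-1^5·+1^1 = +1.
(a,b)_41: α=0, u≡34; β=1, v≡1 (mod 41); (34|41)=-1, (1|41)=+1; sign (−1)^0·-1^1·+1^0 = -1.
(a,b)_29: α=0, u≡20; β=1, v≡3 (mod 29); (20|29)=+1, (3|29)=-1; sign (−1)^0·+1^1·-1^0 = +1.
(a,b)_5: α=-2, u≡1; β=-6, v≡1 (mod 5); (1|5)=+1, (1|5)=+1; sign (−1)^0·+1^-6·+1^-2 = +1.
(a,b)_17: α=-2, u≡11; β=-8, v≡7 (mod 17); (11|17)=-1, (7|17)=-1; sign (−1)^0·-1^-8·-1^-2 = +1.
(a,b)_43: α=0, u≡12; β=-2, v≡5 (mod 43); (12|43)=-1, (5|43)=-1; sign (−1)^0·-1^-2·-1^0 = +1.
(a,b)_∞: sgn(-299)=−, sgn(355511)=+, so +1.
(a,b)_3: α=-2, u≡1; β=-4, v≡2 (mod 3); (1|3)=+1, (2|3)=-1; sign (−1)^0·+1^-4·-1^-2 = +1.
(a,b)_13: α=1, u≡10; β=7, v≡2 (mod 13); (10|13)=+1, (2|13)=-1; sign (−1)^0·+1^7·-1^1 = -1.
(-299, 355511 / ℚ) ramifies at {13, 41}: a division algebra.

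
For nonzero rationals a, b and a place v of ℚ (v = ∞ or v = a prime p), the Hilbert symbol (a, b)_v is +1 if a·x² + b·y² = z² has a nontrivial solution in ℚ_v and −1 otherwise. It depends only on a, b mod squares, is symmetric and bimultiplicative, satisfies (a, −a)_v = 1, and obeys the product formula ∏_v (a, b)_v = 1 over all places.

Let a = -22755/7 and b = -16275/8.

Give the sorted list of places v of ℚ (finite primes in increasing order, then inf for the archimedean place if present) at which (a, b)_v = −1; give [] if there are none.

(a, b) ≡ (-159285, -1302) mod (ℚ^×)²; places V = {2, 3, 5, 7, 31, 37, 41, ∞}.
(a,b)_7: α=-1, u≡2; β=1, v≡6 (mod 7); (2|7)=+1, (6|7)=-1; sign (−1)^1·+1^1·-1^-1 = +1.
(a,b)_37: α=1, u≡2; β=0, v≡33 (mod 37); (2|37)=-1, (33|37)=+1; sign (−1)^0·-1^0·+1^1 = +1.
(a,b)_31: α=0, u≡22; β=1, v≡8 (mod 31); (22|31)=-1, (8|31)=+1; sign (−1)^0·-1^1·+1^0 = -1.
(a,b)_3: α=1, u≡2; β=1, v≡1 (mod 3); (2|3)=-1, (1|3)=+1; sign (−1)^1·-1^1·+1^1 = +1.
(a,b)_41: α=1, u≡32; β=0, v≡31 (mod 41); (32|41)=+1, (31|41)=+1; sign (−1)^0·+1^0·+1^1 = +1.
(a,b)_2: α=0, β=-3; u≡3, v≡5 (mod 8); ε(u)ε(v)=1·0, αω(v)=0·1, βω(u)=-3·1; sum ≡ 1  ⇒  -1.
(a,b)_5: α=1, u≡2; β=2, v≡3 (mod 5); (2|5)=-1, (3|5)=-1; sign (−1)^0·-1^2·-1^1 = -1.
(a,b)_∞: sgn(-159285)=−, sgn(-1302)=−, so -1.
Ram(-159285, -1302) = {2, 5, 31, ∞}; no ℚ_2-point on the conic.

[2, 5, 31, inf]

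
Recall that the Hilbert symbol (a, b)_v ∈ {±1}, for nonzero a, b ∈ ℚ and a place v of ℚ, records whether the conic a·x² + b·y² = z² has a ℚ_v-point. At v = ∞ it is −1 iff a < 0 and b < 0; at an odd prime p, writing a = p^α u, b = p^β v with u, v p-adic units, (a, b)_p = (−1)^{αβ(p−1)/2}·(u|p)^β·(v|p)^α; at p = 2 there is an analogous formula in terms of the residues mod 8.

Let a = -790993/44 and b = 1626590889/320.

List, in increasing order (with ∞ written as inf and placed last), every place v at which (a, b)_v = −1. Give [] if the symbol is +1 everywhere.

Mod squares: a ≡ -30107, b ≡ 189805. Check v ∈ {∞, 2, 3, 5, 7, 11, 17, 23, 29}.
v=5: a=5^0·(≡3), b=5^-1·(≡1) mod 5; (3|5)=-1, (1|5)=+1; (−1)^{0·-1·2}·(-1)^-1·(+1)^0 = -1.
v=3: a=3^0·(≡1), b=3^4·(≡1) mod 3; (1|3)=+1, (1|3)=+1; (−1)^{0·4·1}·(+1)^4·(+1)^0 = +1.
v=11: a=11^-1·(≡7), b=11^1·(≡10) mod 11; (7|11)=-1, (10|11)=-1; (−1)^{-1·1·5}·(-1)^1·(-1)^-1 = -1.
v=7: a=7^1·(≡1), b=7^1·(≡2) mod 7; (1|7)=+1, (2|7)=+1; (−1)^{1·1·3}·(+1)^1·(+1)^1 = -1.
v=17: a=17^3·(≡6), b=17^1·(≡16) mod 17; (6|17)=-1, (16|17)=+1; (−1)^{3·1·8}·(-1)^1·(+1)^3 = -1.
v=∞: -30107 < 0 and 189805 > 0  ⇒  (a,b)_∞ = +1.
v=23: a=23^1·(≡3), b=23^2·(≡3) mod 23; (3|23)=+1, (3|23)=+1; (−1)^{1·2·11}·(+1)^2·(+1)^1 = +1.
v=2: v_2(a)=-2, v_2(b)=-6; units ≡ 5, 5 (mod 8); ε·ε+αω+βω = 0·0+-2·1+-6·1 ≡ 0  ⇒  (a,b)_2 = +1.
v=29: a=29^0·(≡22), b=29^1·(≡6) mod 29; (22|29)=+1, (6|29)=+1; (−1)^{0·1·14}·(+1)^1·(+1)^0 = +1.
|Ram(-30107, 189805)| = 4, even; anisotropic at {5, 7, 11, 17}.

[5, 7, 11, 17]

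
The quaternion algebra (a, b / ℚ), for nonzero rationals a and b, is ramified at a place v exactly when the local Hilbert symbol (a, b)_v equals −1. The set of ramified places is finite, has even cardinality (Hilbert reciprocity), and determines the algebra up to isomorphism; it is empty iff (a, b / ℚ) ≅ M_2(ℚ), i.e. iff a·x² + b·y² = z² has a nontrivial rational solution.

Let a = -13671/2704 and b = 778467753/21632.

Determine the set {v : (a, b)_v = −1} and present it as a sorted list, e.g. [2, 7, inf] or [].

(a, b) ≡ (-31, 43586) mod (ℚ^×)²; places V = {2, 3, 7, 13, 19, 31, 37, ∞}.
(a,b)_∞: sgn(-31)=−, sgn(43586)=+, so +1.
(a,b)_7: α=2, u≡4; β=2, v≡1 (mod 7); (4|7)=+1, (1|7)=+1; sign (−1)^0·+1^2·+1^2 = +1.
(a,b)_3: α=2, u≡2; β=6, v≡2 (mod 3); (2|3)=-1, (2|3)=-1; sign (−1)^0·-1^6·-1^2 = +1.
(a,b)_31: α=1, u≡30; β=1, v≡15 (mod 31); (30|31)=-1, (15|31)=-1; sign (−1)^1·-1^1·-1^1 = -1.
(a,b)_37: α=0, u≡31; β=1, v≡35 (mod 37); (31|37)=-1, (35|37)=-1; sign (−1)^0·-1^1·-1^0 = -1.
(a,b)_19: α=0, u≡11; β=1, v≡14 (mod 19); (11|19)=+1, (14|19)=-1; sign (−1)^0·+1^1·-1^0 = +1.
(a,b)_2: α=-4, β=-7; u≡1, v≡1 (mod 8); ε(u)ε(v)=0·0, αω(v)=-4·0, βω(u)=-7·0; sum ≡ 0  ⇒  +1.
(a,b)_13: α=-2, u≡6; β=-2, v≡1 (mod 13); (6|13)=-1, (1|13)=+1; sign (−1)^0·-1^-2·+1^-2 = +1.
|Ram(-31, 43586)| = 2, even; anisotropic at {31, 37}.

[31, 37]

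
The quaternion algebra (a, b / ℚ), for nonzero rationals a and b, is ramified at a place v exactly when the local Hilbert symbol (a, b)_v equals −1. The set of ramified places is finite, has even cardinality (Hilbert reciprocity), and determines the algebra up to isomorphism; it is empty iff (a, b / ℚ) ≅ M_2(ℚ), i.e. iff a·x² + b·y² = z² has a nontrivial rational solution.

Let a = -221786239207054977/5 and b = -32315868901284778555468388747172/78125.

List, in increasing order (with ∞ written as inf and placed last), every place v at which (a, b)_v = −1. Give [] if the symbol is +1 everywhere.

[2, 7, 23, 29, 43, inf]

(a, b) ≡ (-741965, -64285) mod (ℚ^×)²; places V = {2, 3, 5, 7, 13, 17, 23, 29, 43, ∞}.
(a,b)_17: α=1, u≡11; β=0, v≡15 (mod 17); (11|17)=-1, (15|17)=+1; sign (−1)^0·-1^0·+1^1 = +1.
(a,b)_∞: sgn(-741965)=−, sgn(-64285)=−, so -1.
(a,b)_7: α=1, u≡3; β=2, v≡5 (mod 7); (3|7)=-1, (5|7)=-1; sign (−1)^0·-1^2·-1^1 = -1.
(a,b)_5: α=-1, u≡3; β=-7, v≡3 (mod 5); (3|5)=-1, (3|5)=-1; sign (−1)^0·-1^-7·-1^-1 = +1.
(a,b)_43: α=3, u≡14; β=5, v≡23 (mod 43); (14|43)=+1, (23|43)=+1; sign (−1)^1·+1^5·+1^3 = -1.
(a,b)_29: α=1, u≡4; β=4, v≡10 (mod 29); (4|29)=+1, (10|29)=-1; sign (−1)^0·+1^4·-1^1 = -1.
(a,b)_13: α=2, u≡3; β=3, v≡11 (mod 13); (3|13)=+1, (11|13)=-1; sign (−1)^0·+1^3·-1^2 = +1.
(a,b)_23: α=0, u≡21; β=1, v≡11 (mod 23); (21|23)=-1, (11|23)=-1; sign (−1)^0·-1^1·-1^0 = -1.
(a,b)_3: α=14, u≡1; β=22, v≡2 (mod 3); (1|3)=+1, (2|3)=-1; sign (−1)^0·+1^22·-1^14 = +1.
(a,b)_2: α=0, β=2; u≡3, v≡3 (mod 8); ε(u)ε(v)=1·1, αω(v)=0·1, βω(u)=2·1; sum ≡ 1  ⇒  -1.
Ram(-741965, -64285) = {2, 7, 23, 29, 43, ∞}; no ℚ_2-point on the conic.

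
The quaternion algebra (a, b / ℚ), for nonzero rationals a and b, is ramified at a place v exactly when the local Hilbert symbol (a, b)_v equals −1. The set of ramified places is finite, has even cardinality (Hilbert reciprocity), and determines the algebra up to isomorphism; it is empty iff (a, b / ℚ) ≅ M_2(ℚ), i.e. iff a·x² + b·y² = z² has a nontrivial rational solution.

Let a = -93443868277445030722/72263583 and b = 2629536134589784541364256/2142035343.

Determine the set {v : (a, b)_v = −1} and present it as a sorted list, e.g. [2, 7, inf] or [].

(a, b) ≡ (-574, 9982) mod (ℚ^×)²; places V = {2, 3, 7, 13, 17, 23, 31, 41, 53, ∞}.
(a,b)_∞: sgn(-574)=−, sgn(9982)=+, so +1.
(a,b)_41: α=3, u≡13; β=4, v≡28 (mod 41); (13|41)=-1, (28|41)=-1; sign (−1)^0·-1^4·-1^3 = -1.
(a,b)_53: α=4, u≡9; β=2, v≡31 (mod 53); (9|53)=+1, (31|53)=-1; sign (−1)^0·+1^2·-1^4 = +1.
(a,b)_3: α=-6, u≡2; β=-2, v≡1 (mod 3); (2|3)=-1, (1|3)=+1; sign (−1)^0·-1^-2·+1^-6 = +1.
(a,b)_23: α=2, u≡12; β=3, v≡21 (mod 23); (12|23)=+1, (21|23)=-1; sign (−1)^0·+1^3·-1^2 = +1.
(a,b)_13: α=2, u≡7; β=4, v≡2 (mod 13); (7|13)=-1, (2|13)=-1; sign (−1)^0·-1^4·-1^2 = +1.
(a,b)_31: α=2, u≡3; β=3, v≡27 (mod 31); (3|31)=-1, (27|31)=-1; sign (−1)^0·-1^3·-1^2 = -1.
(a,b)_17: α=-2, u≡1; β=-2, v≡11 (mod 17); (1|17)=+1, (11|17)=-1; sign (−1)^0·+1^-2·-1^-2 = +1.
(a,b)_2: α=1, β=5; u≡1, v≡7 (mod 8); ε(u)ε(v)=0·1, αω(v)=1·0, βω(u)=5·0; sum ≡ 0  ⇒  +1.
(a,b)_7: α=-3, u≡4; β=-7, v≡5 (mod 7); (4|7)=+1, (5|7)=-1; sign (−1)^1·+1^-7·-1^-3 = +1.
Ram(-574, 9982) = {31, 41}; no ℚ_31-point on the conic.

[31, 41]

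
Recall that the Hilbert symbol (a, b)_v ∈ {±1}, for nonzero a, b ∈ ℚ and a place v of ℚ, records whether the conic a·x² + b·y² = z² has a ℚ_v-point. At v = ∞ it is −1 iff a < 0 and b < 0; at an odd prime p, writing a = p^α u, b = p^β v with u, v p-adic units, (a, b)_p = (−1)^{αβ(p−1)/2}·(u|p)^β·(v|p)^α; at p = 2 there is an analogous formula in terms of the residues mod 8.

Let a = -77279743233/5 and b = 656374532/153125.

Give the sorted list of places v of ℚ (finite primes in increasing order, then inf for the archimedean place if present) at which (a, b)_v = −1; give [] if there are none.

[]

(a, b) ≡ (-876187565, 2365) mod (ℚ^×)²; places V = {2, 3, 5, 7, 11, 17, 19, 31, 37, 43, ∞}.
(a,b)_19: α=1, u≡8; β=2, v≡16 (mod 19); (8|19)=-1, (16|19)=+1; sign (−1)^0·-1^2·+1^1 = +1.
(a,b)_37: α=1, u≡8; β=0, v≡16 (mod 37); (8|37)=-1, (16|37)=+1; sign (−1)^0·-1^0·+1^1 = +1.
(a,b)_5: α=-1, u≡2; β=-5, v≡3 (mod 5); (2|5)=-1, (3|5)=-1; sign (−1)^0·-1^-5·-1^-1 = +1.
(a,b)_∞: sgn(-876187565)=−, sgn(2365)=+, so +1.
(a,b)_17: α=1, u≡4; β=0, v≡13 (mod 17); (4|17)=+1, (13|17)=+1; sign (−1)^0·+1^0·+1^1 = +1.
(a,b)_7: α=2, u≡3; β=-2, v≡3 (mod 7); (3|7)=-1, (3|7)=-1; sign (−1)^0·-1^-2·-1^2 = +1.
(a,b)_11: α=1, u≡9; β=1, v≡2 (mod 11); (9|11)=+1, (2|11)=-1; sign (−1)^1·+1^1·-1^1 = +1.
(a,b)_2: α=0, β=2; u≡3, v≡5 (mod 8); ε(u)ε(v)=1·0, αω(v)=0·1, βω(u)=2·1; sum ≡ 0  ⇒  +1.
(a,b)_3: α=2, u≡1; β=0, v≡1 (mod 3); (1|3)=+1, (1|3)=+1; sign (−1)^0·+1^0·+1^2 = +1.
(a,b)_31: α=1, u≡13; β=2, v≡9 (mod 31); (13|31)=-1, (9|31)=+1; sign (−1)^0·-1^2·+1^1 = +1.
(a,b)_43: α=1, u≡6; β=1, v≡20 (mod 43); (6|43)=+1, (20|43)=-1; sign (−1)^1·+1^1·-1^1 = +1.
Ram(a, b) = ∅: the form -876187565·x² + 2365·y² − z² is isotropic over every ℚ_v, so by Hasse–Minkowski it is isotropic over ℚ.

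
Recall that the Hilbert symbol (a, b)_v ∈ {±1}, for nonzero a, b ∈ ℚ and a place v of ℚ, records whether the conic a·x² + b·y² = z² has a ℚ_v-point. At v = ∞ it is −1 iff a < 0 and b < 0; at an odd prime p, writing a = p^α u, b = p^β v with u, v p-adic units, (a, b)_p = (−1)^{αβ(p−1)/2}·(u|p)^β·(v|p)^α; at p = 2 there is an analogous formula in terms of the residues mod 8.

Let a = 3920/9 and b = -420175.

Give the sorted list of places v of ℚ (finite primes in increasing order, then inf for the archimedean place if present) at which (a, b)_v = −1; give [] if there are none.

(a, b) ≡ (5, -7) mod (ℚ^×)²; places V = {2, 3, 5, 7, ∞}.
(a,b)_7: α=2, u≡5; β=5, v≡3 (mod 7); (5|7)=-1, (3|7)=-1; sign (−1)^0·-1^5·-1^2 = -1.
(a,b)_2: α=4, β=0; u≡5, v≡1 (mod 8); ε(u)ε(v)=0·0, αω(v)=4·0, βω(u)=0·1; sum ≡ 0  ⇒  +1.
(a,b)_5: α=1, u≡1; β=2, v≡3 (mod 5); (1|5)=+1, (3|5)=-1; sign (−1)^0·+1^2·-1^1 = -1.
(a,b)_∞: sgn(5)=+, sgn(-7)=−, so +1.
(a,b)_3: α=-2, u≡2; β=0, v≡2 (mod 3); (2|3)=-1, (2|3)=-1; sign (−1)^0·-1^0·-1^-2 = +1.
(5, -7 / ℚ) ramifies at {5, 7}: a division algebra.

[5, 7]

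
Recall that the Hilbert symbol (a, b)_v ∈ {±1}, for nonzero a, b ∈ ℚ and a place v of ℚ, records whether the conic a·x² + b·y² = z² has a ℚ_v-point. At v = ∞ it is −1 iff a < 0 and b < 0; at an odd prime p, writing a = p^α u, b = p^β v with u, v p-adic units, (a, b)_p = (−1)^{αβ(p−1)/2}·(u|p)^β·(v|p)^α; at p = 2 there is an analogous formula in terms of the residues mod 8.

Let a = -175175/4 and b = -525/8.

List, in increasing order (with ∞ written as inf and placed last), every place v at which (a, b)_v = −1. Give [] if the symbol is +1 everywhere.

Mod squares: a ≡ -143, b ≡ -42. Check v ∈ {∞, 2, 3, 5, 7, 11, 13}.
v=5: a=5^2·(≡2), b=5^2·(≡3) mod 5; (2|5)=-1, (3|5)=-1; (−1)^{2·2·2}·(-1)^2·(-1)^2 = +1.
v=7: a=7^2·(≡4), b=7^1·(≡2) mod 7; (4|7)=+1, (2|7)=+1; (−1)^{2·1·3}·(+1)^1·(+1)^2 = +1.
v=11: a=11^1·(≡9), b=11^0·(≡10) mod 11; (9|11)=+1, (10|11)=-1; (−1)^{1·0·5}·(+1)^0·(-1)^1 = -1.
v=13: a=13^1·(≡8), b=13^0·(≡1) mod 13; (8|13)=-1, (1|13)=+1; (−1)^{1·0·6}·(-1)^0·(+1)^1 = +1.
v=3: a=3^0·(≡1), b=3^1·(≡1) mod 3; (1|3)=+1, (1|3)=+1; (−1)^{0·1·1}·(+1)^1·(+1)^0 = +1.
v=∞: -143 < 0 and -42 < 0  ⇒  (a,b)_∞ = -1.
v=2: v_2(a)=-2, v_2(b)=-3; units ≡ 1, 3 (mod 8); ε·ε+αω+βω = 0·1+-2·1+-3·0 ≡ 0  ⇒  (a,b)_2 = +1.
|Ram(-143, -42)| = 2, even; anisotropic at {11, ∞}.

[11, inf]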